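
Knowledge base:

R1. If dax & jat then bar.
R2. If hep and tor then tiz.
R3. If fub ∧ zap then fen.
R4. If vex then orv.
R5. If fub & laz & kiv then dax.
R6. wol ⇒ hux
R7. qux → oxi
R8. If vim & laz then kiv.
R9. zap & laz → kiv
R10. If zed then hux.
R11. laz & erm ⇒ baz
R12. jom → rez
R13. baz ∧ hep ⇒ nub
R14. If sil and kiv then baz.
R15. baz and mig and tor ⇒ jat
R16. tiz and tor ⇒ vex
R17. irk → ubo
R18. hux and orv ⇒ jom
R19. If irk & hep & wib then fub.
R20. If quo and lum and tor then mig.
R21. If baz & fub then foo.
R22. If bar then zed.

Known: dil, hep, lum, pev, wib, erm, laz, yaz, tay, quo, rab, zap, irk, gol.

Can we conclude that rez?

No

Forward chaining from the given facts derives: kiv, baz, nub, ubo, fub, foo, fen, dax.
The only rule concluding rez is R12, which needs jom; that is never established.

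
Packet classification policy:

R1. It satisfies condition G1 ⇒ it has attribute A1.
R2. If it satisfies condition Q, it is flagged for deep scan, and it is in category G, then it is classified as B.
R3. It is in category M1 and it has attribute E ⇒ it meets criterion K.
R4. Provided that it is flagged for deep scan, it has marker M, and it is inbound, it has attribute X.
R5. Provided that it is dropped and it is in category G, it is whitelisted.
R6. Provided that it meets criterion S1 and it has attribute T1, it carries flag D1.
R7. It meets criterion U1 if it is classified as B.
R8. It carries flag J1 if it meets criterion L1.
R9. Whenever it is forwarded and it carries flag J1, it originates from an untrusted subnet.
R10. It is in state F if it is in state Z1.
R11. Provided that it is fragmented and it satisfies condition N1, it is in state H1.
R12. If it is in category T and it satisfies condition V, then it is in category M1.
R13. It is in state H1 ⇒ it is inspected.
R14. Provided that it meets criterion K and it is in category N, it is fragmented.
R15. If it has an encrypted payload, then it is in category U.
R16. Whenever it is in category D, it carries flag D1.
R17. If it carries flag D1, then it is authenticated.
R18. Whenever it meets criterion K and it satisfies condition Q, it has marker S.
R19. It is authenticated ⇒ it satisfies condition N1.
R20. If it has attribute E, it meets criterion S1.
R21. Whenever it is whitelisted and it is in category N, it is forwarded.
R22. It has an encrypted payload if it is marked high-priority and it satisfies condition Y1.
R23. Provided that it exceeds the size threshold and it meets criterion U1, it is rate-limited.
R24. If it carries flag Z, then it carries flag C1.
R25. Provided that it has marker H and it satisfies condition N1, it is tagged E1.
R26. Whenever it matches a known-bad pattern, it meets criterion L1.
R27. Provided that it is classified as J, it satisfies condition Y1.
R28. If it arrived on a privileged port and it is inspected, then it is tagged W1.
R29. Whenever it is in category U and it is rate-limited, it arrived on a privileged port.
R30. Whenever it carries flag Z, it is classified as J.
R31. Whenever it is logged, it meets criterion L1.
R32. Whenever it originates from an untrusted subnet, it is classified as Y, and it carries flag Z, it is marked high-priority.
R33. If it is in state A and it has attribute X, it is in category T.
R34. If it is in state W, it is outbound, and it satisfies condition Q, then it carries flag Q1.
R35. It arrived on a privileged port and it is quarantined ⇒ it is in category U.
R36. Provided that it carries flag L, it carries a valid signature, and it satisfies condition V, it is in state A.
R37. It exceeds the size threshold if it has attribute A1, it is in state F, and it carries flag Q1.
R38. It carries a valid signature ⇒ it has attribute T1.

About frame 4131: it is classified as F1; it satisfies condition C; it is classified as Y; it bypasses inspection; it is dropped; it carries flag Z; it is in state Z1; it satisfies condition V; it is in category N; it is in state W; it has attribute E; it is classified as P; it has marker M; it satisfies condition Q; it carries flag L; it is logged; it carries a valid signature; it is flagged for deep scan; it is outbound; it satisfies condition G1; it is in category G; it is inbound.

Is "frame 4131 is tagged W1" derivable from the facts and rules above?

By R1 (it satisfies condition G1): it has attribute A1.
By R2 (it satisfies condition Q, it is flagged for deep scan, it is in category G): it is classified as B.
By R4 (it is flagged for deep scan, it has marker M, it is inbound): it has attribute X.
By R5 (it is dropped, it is in category G): it is whitelisted.
By R7 (it is classified as B): it meets criterion U1.
By R10 (it is in state Z1): it is in state F.
By R20 (it has attribute E): it meets criterion S1.
By R21 (it is whitelisted, it is in category N): it is forwarded.
By R30 (it carries flag Z): it is classified as J.
By R31 (it is logged): it meets criterion L1.
By R34 (it is in state W, it is outbound, it satisfies condition Q): it carries flag Q1.
By R36 (it carries flag L, it carries a valid signature, it satisfies condition V): it is in state A.
By R37 (it has attribute A1, it is in state F, it carries flag Q1): it exceeds the size threshold.
By R38 (it carries a valid signature): it has attribute T1.
By R6 (it meets criterion S1, it has attribute T1): it carries flag D1.
By R8 (it meets criterion L1): it carries flag J1.
By R9 (it is forwarded, it carries flag J1): it originates from an untrusted subnet.
By R17 (it carries flag D1): it is authenticated.
By R19 (it is authenticated): it satisfies condition N1.
By R23 (it exceeds the size threshold, it meets criterion U1): it is rate-limited.
By R27 (it is classified as J): it satisfies condition Y1.
By R32 (it originates from an untrusted subnet, it is classified as Y, it carries flag Z): it is marked high-priority.
By R33 (it is in state A, it has attribute X): it is in category T.
By R12 (it is in category T, it satisfies condition V): it is in category M1.
By R22 (it is marked high-priority, it satisfies condition Y1): it has an encrypted payload.
By R3 (it is in category M1, it has attribute E): it meets criterion K.
By R14 (it meets criterion K, it is in category N): it is fragmented.
By R15 (it has an encrypted payload): it is in category U.
By R29 (it is in category U, it is rate-limited): it arrived on a privileged port.
By R11 (it is fragmented, it satisfies condition N1): it is in state H1.
By R13 (it is in state H1): it is inspected.
By R28 (it arrived on a privileged port, it is inspected): it is tagged W1.

Yes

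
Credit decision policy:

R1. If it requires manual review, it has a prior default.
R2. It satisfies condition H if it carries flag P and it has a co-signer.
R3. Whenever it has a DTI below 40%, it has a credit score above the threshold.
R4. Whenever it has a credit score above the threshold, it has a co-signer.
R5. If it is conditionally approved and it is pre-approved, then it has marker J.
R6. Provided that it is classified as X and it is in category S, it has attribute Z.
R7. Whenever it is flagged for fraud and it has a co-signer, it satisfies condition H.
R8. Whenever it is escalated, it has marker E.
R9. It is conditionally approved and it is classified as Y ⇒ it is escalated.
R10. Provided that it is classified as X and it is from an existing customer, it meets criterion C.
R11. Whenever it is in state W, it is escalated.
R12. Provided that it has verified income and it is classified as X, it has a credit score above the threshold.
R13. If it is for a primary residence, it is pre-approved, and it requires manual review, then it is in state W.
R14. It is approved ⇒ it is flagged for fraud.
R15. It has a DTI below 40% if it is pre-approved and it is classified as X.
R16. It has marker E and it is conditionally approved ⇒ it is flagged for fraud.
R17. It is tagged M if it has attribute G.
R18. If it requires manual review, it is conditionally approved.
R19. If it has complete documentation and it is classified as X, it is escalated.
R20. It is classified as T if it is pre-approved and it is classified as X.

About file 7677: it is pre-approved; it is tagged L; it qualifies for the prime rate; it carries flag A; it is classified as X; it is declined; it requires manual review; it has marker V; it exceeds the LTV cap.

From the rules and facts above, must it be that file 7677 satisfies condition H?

No

Forward chaining from the given facts derives: has a prior default, has a DTI below 40%, is conditionally approved, is classified as T, has a credit score above the threshold, has a co-signer, has marker J.
Rules concluding "it satisfies condition H": R2 needs "it carries flag P"; R7 needs "it is flagged for fraud" — none of these are established.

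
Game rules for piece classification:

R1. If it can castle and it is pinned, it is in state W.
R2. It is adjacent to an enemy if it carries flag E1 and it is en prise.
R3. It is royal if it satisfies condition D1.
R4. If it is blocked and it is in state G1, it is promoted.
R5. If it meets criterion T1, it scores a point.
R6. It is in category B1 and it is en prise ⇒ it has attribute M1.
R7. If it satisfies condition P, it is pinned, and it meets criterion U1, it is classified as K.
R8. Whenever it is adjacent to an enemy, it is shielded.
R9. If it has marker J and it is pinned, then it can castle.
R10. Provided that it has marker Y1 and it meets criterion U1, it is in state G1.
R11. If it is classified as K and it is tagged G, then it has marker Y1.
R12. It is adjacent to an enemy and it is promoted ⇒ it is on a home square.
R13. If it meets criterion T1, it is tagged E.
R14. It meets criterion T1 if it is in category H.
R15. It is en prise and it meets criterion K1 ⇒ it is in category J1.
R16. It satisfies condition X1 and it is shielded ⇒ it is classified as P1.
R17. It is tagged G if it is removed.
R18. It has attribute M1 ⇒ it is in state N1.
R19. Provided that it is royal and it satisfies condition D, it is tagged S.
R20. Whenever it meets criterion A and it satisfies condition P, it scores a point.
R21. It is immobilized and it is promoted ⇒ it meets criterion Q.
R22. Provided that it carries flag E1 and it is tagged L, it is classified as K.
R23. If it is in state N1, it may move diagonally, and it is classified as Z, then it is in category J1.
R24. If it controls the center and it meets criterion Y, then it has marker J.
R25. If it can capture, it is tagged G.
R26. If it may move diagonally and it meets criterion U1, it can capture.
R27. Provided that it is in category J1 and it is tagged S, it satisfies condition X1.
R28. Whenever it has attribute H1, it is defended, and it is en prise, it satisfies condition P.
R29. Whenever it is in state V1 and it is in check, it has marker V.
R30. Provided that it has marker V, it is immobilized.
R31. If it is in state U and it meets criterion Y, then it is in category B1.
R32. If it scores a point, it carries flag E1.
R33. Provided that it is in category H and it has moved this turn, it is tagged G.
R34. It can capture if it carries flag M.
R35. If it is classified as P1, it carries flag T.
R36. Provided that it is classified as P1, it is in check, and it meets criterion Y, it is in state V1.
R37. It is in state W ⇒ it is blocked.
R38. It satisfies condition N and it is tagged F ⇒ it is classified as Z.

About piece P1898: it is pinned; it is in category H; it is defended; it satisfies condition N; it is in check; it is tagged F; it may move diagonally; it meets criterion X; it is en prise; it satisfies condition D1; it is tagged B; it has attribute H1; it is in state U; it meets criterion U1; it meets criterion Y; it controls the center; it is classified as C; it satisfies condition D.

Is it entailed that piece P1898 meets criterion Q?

By R3 (it satisfies condition D1): it is royal.
By R14 (it is in category H): it meets criterion T1.
By R19 (it is royal, it satisfies condition D): it is tagged S.
By R24 (it controls the center, it meets criterion Y): it has marker J.
By R26 (it may move diagonally, it meets criterion U1): it can capture.
By R28 (it has attribute H1, it is defended, it is en prise): it satisfies condition P.
By R31 (it is in state U, it meets criterion Y): it is in category B1.
By R38 (it satisfies condition N, it is tagged F): it is classified as Z.
By R5 (it meets criterion T1): it scores a point.
By R6 (it is in category B1, it is en prise): it has attribute M1.
By R7 (it satisfies condition P, it is pinned, it meets criterion U1): it is classified as K.
By R9 (it has marker J, it is pinned): it can castle.
By R18 (it has attribute M1): it is in state N1.
By R23 (it is in state N1, it may move diagonally, it is classified as Z): it is in category J1.
By R25 (it can capture): it is tagged G.
By R27 (it is in category J1, it is tagged S): it satisfies condition X1.
By R32 (it scores a point): it carries flag E1.
By R1 (it can castle, it is pinned): it is in state W.
By R2 (it carries flag E1, it is en prise): it is adjacent to an enemy.
By R8 (it is adjacent to an enemy): it is shielded.
By R11 (it is classified as K, it is tagged G): it has marker Y1.
By R16 (it satisfies condition X1, it is shielded): it is classified as P1.
By R36 (it is classified as P1, it is in check, it meets criterion Y): it is in state V1.
By R37 (it is in state W): it is blocked.
By R10 (it has marker Y1, it meets criterion U1): it is in state G1.
By R29 (it is in state V1, it is in check): it has marker V.
By R30 (it has marker V): it is immobilized.
By R4 (it is blocked, it is in state G1): it is promoted.
By R21 (it is immobilized, it is promoted): it meets criterion Q.

Yes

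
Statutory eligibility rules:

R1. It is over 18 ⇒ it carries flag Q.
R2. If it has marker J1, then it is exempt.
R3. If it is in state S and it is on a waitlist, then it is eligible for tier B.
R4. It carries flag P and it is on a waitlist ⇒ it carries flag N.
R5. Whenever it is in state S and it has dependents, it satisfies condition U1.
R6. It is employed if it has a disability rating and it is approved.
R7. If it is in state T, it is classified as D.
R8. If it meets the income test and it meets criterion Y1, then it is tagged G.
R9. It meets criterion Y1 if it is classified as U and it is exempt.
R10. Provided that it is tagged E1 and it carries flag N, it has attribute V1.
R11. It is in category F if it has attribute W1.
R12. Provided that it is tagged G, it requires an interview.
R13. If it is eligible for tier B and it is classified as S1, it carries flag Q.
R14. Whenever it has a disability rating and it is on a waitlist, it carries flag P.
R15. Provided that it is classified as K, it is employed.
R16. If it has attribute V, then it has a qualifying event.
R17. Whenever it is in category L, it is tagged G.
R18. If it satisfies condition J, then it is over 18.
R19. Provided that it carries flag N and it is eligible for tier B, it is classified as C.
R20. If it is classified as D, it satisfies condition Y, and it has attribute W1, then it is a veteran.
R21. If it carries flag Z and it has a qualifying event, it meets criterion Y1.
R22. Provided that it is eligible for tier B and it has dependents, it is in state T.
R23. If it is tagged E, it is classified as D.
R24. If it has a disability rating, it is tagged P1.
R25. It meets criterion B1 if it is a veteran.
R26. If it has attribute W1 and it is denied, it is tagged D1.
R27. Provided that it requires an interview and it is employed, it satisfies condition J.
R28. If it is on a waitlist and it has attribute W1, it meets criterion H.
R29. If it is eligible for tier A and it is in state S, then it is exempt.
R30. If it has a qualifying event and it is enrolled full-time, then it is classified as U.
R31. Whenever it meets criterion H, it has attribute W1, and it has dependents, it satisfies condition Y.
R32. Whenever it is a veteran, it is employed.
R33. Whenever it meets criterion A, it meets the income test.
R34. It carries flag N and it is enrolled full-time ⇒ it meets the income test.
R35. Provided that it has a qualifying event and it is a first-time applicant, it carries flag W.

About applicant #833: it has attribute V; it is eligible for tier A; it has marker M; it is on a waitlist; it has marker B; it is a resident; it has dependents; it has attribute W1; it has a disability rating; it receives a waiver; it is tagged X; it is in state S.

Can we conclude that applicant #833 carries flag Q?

No

Forward chaining from the given facts derives: is eligible for tier B, satisfies condition U1, is in category F, carries flag P, has a qualifying event, is in state T, is tagged P1, meets criterion H, is exempt, satisfies condition Y, carries flag N, is classified as D, is classified as C, is a veteran, meets criterion B1, is employed.
Rules concluding "it carries flag Q": R1 needs "it is over 18"; R13 needs "it is classified as S1" — none of these are established.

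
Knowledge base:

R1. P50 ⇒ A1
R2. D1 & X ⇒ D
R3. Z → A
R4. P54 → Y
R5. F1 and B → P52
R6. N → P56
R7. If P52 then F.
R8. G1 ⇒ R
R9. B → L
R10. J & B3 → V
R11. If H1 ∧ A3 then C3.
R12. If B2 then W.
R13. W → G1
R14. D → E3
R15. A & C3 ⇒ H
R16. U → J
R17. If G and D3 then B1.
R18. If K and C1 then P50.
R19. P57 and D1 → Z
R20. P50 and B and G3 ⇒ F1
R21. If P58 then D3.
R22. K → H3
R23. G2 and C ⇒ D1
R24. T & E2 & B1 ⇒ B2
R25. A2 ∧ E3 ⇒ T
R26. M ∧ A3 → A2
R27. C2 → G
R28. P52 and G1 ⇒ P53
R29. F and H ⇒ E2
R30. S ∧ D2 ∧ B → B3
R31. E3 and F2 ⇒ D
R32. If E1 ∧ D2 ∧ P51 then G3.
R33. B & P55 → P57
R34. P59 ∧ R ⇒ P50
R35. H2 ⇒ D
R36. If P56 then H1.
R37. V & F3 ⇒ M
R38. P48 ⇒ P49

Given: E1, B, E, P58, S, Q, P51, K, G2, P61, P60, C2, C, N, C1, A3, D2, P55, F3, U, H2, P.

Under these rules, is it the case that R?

Yes

P56  (by R6: N)
J  (by R16: U)
P50  (by R18: K, C1)
D3  (by R21: P58)
D1  (by R23: G2, C)
G  (by R27: C2)
B3  (by R30: S, D2, B)
G3  (by R32: E1, D2, P51)
P57  (by R33: B, P55)
D  (by R35: H2)
H1  (by R36: P56)
V  (by R10: J, B3)
C3  (by R11: H1, A3)
E3  (by R14: D)
B1  (by R17: G, D3)
Z  (by R19: P57, D1)
F1  (by R20: P50, B, G3)
M  (by R37: V, F3)
A  (by R3: Z)
P52  (by R5: F1, B)
F  (by R7: P52)
H  (by R15: A, C3)
A2  (by R26: M, A3)
E2  (by R29: F, H)
T  (by R25: A2, E3)
B2  (by R24: T, E2, B1)
W  (by R12: B2)
G1  (by R13: W)
R  (by R8: G1)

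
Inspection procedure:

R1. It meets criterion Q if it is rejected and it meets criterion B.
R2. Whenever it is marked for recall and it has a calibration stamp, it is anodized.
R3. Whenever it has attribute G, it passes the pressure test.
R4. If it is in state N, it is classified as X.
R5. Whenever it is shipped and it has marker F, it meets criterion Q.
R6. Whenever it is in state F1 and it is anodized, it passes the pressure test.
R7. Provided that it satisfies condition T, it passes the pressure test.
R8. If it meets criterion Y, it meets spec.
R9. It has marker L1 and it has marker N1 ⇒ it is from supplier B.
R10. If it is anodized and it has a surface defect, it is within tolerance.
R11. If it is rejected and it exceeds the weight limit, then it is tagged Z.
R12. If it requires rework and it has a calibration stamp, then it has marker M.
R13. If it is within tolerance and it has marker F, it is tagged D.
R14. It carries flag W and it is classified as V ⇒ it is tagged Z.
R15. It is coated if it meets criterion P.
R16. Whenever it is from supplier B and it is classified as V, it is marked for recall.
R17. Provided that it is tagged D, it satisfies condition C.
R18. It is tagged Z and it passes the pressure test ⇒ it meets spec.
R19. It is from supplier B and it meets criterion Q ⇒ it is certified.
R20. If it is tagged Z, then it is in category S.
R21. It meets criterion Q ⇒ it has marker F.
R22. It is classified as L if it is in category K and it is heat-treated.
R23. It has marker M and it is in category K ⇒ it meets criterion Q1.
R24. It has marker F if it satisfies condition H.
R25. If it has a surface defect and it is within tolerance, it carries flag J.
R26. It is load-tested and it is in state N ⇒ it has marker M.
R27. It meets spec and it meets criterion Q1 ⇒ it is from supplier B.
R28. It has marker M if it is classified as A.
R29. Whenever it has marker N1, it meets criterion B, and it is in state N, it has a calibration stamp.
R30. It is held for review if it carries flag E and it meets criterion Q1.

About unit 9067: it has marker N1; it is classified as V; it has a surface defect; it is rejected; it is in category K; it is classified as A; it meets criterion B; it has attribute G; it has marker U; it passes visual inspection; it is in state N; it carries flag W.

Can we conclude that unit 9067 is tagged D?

Yes

By R1 (it is rejected, it meets criterion B): it meets criterion Q.
By R3 (it has attribute G): it passes the pressure test.
By R14 (it carries flag W, it is classified as V): it is tagged Z.
By R18 (it is tagged Z, it passes the pressure test): it meets spec.
By R21 (it meets criterion Q): it has marker F.
By R28 (it is classified as A): it has marker M.
By R29 (it has marker N1, it meets criterion B, it is in state N): it has a calibration stamp.
By R23 (it has marker M, it is in category K): it meets criterion Q1.
By R27 (it meets spec, it meets criterion Q1): it is from supplier B.
By R16 (it is from supplier B, it is classified as V): it is marked for recall.
By R2 (it is marked for recall, it has a calibration stamp): it is anodized.
By R10 (it is anodized, it has a surface defect): it is within tolerance.
By R13 (it is within tolerance, it has marker F): it is tagged D.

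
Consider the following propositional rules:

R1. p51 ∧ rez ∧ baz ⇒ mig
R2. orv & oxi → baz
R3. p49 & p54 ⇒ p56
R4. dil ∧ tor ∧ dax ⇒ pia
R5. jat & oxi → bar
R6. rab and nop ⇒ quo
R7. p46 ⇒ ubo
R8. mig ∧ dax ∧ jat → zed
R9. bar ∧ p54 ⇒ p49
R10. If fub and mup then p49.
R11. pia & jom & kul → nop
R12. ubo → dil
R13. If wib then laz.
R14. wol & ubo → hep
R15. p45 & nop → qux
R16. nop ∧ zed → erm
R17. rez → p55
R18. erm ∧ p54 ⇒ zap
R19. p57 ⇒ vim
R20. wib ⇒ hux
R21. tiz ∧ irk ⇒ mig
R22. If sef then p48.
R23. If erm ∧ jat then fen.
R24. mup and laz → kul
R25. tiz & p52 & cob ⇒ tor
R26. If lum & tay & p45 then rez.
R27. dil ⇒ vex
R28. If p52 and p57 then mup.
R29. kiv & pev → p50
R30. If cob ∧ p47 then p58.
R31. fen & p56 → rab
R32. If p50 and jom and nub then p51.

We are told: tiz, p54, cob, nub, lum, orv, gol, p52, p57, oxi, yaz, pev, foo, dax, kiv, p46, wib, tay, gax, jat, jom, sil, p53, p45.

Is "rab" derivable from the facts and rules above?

baz  (by R2: orv, oxi)
bar  (by R5: jat, oxi)
ubo  (by R7: p46)
p49  (by R9: bar, p54)
dil  (by R12: ubo)
laz  (by R13: wib)
tor  (by R25: tiz, p52, cob)
rez  (by R26: lum, tay, p45)
mup  (by R28: p52, p57)
p50  (by R29: kiv, pev)
p51  (by R32: p50, jom, nub)
mig  (by R1: p51, rez, baz)
p56  (by R3: p49, p54)
pia  (by R4: dil, tor, dax)
zed  (by R8: mig, dax, jat)
kul  (by R24: mup, laz)
nop  (by R11: pia, jom, kul)
erm  (by R16: nop, zed)
fen  (by R23: erm, jat)
rab  (by R31: fen, p56)

Yes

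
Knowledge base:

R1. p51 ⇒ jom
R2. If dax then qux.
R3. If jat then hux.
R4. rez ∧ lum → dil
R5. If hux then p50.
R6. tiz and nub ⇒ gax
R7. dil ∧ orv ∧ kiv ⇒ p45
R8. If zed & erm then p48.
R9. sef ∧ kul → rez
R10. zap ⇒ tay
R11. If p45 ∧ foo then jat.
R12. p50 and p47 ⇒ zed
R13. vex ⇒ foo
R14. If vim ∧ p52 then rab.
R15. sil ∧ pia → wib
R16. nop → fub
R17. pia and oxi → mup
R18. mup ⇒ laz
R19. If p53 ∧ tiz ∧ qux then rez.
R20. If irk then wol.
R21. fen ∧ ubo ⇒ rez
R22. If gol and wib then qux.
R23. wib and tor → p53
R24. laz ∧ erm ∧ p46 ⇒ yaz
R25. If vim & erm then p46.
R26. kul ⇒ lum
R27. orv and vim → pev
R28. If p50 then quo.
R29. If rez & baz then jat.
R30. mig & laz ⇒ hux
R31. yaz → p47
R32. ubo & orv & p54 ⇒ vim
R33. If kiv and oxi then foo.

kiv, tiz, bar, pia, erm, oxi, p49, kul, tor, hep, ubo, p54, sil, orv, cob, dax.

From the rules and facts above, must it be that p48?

Yes

qux  (by R2: dax)
wib  (by R15: sil, pia)
mup  (by R17: pia, oxi)
laz  (by R18: mup)
p53  (by R23: wib, tor)
lum  (by R26: kul)
vim  (by R32: ubo, orv, p54)
foo  (by R33: kiv, oxi)
rez  (by R19: p53, tiz, qux)
p46  (by R25: vim, erm)
dil  (by R4: rez, lum)
p45  (by R7: dil, orv, kiv)
jat  (by R11: p45, foo)
yaz  (by R24: laz, erm, p46)
p47  (by R31: yaz)
hux  (by R3: jat)
p50  (by R5: hux)
zed  (by R12: p50, p47)
p48  (by R8: zed, erm)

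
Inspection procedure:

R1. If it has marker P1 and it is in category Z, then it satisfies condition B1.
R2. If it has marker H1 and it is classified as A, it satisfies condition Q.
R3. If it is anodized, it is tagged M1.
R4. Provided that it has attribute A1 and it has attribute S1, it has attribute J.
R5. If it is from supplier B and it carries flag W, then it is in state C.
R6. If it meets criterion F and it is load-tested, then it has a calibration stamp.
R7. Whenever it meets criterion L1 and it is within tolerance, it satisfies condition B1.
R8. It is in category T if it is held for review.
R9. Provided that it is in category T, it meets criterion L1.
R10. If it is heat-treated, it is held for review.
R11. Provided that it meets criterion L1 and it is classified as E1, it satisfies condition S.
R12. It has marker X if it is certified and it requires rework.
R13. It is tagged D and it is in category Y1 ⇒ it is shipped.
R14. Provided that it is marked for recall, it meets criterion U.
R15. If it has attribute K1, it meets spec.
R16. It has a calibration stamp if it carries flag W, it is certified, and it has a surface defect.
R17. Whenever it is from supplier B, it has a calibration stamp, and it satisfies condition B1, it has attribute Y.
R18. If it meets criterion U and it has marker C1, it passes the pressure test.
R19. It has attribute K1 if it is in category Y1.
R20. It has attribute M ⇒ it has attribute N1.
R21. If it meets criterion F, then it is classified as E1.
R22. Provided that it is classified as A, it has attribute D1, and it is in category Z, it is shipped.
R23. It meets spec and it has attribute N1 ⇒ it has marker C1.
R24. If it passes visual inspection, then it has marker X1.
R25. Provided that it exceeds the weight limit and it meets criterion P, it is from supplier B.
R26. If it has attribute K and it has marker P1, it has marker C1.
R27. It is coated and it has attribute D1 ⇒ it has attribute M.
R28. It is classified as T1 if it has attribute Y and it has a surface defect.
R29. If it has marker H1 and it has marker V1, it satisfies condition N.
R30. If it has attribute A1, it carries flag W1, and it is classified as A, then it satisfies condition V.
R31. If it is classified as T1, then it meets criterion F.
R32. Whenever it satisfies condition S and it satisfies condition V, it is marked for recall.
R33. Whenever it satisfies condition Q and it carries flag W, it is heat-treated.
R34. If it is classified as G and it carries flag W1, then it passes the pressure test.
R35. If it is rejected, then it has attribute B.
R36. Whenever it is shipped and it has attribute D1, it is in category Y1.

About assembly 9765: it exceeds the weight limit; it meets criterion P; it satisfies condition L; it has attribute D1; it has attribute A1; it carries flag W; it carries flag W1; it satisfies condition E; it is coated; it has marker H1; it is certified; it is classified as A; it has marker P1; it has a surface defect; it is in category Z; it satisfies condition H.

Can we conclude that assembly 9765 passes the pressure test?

Yes

By R1 (it has marker P1, it is in category Z): it satisfies condition B1.
By R2 (it has marker H1, it is classified as A): it satisfies condition Q.
By R16 (it carries flag W, it is certified, it has a surface defect): it has a calibration stamp.
By R22 (it is classified as A, it has attribute D1, it is in category Z): it is shipped.
By R25 (it exceeds the weight limit, it meets criterion P): it is from supplier B.
By R27 (it is coated, it has attribute D1): it has attribute M.
By R30 (it has attribute A1, it carries flag W1, it is classified as A): it satisfies condition V.
By R33 (it satisfies condition Q, it carries flag W): it is heat-treated.
By R36 (it is shipped, it has attribute D1): it is in category Y1.
By R10 (it is heat-treated): it is held for review.
By R17 (it is from supplier B, it has a calibration stamp, it satisfies condition B1): it has attribute Y.
By R19 (it is in category Y1): it has attribute K1.
By R20 (it has attribute M): it has attribute N1.
By R28 (it has attribute Y, it has a surface defect): it is classified as T1.
By R31 (it is classified as T1): it meets criterion F.
By R8 (it is held for review): it is in category T.
By R9 (it is in category T): it meets criterion L1.
By R15 (it has attribute K1): it meets spec.
By R21 (it meets criterion F): it is classified as E1.
By R23 (it meets spec, it has attribute N1): it has marker C1.
By R11 (it meets criterion L1, it is classified as E1): it satisfies condition S.
By R32 (it satisfies condition S, it satisfies condition V): it is marked for recall.
By R14 (it is marked for recall): it meets criterion U.
By R18 (it meets criterion U, it has marker C1): it passes the pressure test.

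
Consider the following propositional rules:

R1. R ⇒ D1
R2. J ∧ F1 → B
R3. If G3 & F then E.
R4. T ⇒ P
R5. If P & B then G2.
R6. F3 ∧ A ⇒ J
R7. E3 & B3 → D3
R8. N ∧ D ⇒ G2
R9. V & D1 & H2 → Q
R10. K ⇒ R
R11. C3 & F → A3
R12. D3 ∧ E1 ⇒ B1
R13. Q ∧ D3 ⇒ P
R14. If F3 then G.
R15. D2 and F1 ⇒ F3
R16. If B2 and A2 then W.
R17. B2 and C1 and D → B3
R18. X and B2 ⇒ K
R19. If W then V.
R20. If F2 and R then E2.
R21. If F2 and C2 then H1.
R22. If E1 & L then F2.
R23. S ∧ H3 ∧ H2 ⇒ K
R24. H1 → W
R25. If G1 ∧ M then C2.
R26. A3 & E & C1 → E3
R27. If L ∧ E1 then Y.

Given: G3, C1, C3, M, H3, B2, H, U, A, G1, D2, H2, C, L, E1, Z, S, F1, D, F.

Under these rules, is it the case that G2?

Yes

E  (by R3: G3, F)
A3  (by R11: C3, F)
F3  (by R15: D2, F1)
B3  (by R17: B2, C1, D)
F2  (by R22: E1, L)
K  (by R23: S, H3, H2)
C2  (by R25: G1, M)
E3  (by R26: A3, E, C1)
J  (by R6: F3, A)
D3  (by R7: E3, B3)
R  (by R10: K)
H1  (by R21: F2, C2)
W  (by R24: H1)
D1  (by R1: R)
B  (by R2: J, F1)
V  (by R19: W)
Q  (by R9: V, D1, H2)
P  (by R13: Q, D3)
G2  (by R5: P, B)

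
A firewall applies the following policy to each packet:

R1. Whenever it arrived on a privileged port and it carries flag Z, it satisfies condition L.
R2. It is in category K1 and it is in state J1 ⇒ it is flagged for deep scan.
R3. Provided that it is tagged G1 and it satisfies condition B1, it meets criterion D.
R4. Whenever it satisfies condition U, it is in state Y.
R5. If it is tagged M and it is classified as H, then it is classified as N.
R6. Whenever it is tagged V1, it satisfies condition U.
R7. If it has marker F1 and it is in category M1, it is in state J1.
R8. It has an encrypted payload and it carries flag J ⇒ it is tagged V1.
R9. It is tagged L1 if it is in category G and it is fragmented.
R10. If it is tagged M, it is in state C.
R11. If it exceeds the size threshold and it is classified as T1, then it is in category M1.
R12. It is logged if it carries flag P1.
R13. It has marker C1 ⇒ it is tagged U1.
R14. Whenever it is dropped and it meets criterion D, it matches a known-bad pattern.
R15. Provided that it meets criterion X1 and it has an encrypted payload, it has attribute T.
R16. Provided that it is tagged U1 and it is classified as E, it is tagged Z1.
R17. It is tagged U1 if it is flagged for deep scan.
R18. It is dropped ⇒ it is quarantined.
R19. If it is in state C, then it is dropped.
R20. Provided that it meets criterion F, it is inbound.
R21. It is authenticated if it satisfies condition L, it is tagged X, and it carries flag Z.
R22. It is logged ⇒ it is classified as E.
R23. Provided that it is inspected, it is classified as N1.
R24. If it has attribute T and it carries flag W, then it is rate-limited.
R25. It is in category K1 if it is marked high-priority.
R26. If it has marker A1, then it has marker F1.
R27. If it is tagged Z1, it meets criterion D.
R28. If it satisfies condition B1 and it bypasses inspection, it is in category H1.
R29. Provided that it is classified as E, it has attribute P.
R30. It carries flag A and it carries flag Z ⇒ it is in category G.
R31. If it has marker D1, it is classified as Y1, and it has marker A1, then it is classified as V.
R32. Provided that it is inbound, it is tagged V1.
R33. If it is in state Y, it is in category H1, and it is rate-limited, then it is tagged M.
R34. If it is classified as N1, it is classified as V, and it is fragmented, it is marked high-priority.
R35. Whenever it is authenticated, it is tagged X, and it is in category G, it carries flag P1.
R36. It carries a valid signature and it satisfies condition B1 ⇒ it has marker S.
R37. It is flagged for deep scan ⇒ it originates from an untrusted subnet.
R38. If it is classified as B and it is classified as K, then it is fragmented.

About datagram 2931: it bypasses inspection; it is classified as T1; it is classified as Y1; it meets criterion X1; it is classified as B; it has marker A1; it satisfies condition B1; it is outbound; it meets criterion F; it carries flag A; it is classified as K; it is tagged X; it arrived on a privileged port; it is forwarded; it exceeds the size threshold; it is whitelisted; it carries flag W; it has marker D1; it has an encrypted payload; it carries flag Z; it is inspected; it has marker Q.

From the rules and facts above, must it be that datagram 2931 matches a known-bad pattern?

By R1 (it arrived on a privileged port, it carries flag Z): it satisfies condition L.
By R11 (it exceeds the size threshold, it is classified as T1): it is in category M1.
By R15 (it meets criterion X1, it has an encrypted payload): it has attribute T.
By R20 (it meets criterion F): it is inbound.
By R21 (it satisfies condition L, it is tagged X, it carries flag Z): it is authenticated.
By R23 (it is inspected): it is classified as N1.
By R24 (it has attribute T, it carries flag W): it is rate-limited.
By R26 (it has marker A1): it has marker F1.
By R28 (it satisfies condition B1, it bypasses inspection): it is in category H1.
By R30 (it carries flag A, it carries flag Z): it is in category G.
By R31 (it has marker D1, it is classified as Y1, it has marker A1): it is classified as V.
By R32 (it is inbound): it is tagged V1.
By R35 (it is authenticated, it is tagged X, it is in category G): it carries flag P1.
By R38 (it is classified as B, it is classified as K): it is fragmented.
By R6 (it is tagged V1): it satisfies condition U.
By R7 (it has marker F1, it is in category M1): it is in state J1.
By R12 (it carries flag P1): it is logged.
By R22 (it is logged): it is classified as E.
By R34 (it is classified as N1, it is classified as V, it is fragmented): it is marked high-priority.
By R4 (it satisfies condition U): it is in state Y.
By R25 (it is marked high-priority): it is in category K1.
By R33 (it is in state Y, it is in category H1, it is rate-limited): it is tagged M.
By R2 (it is in category K1, it is in state J1): it is flagged for deep scan.
By R10 (it is tagged M): it is in state C.
By R17 (it is flagged for deep scan): it is tagged U1.
By R19 (it is in state C): it is dropped.
By R16 (it is tagged U1, it is classified as E): it is tagged Z1.
By R27 (it is tagged Z1): it meets criterion D.
By R14 (it is dropped, it meets criterion D): it matches a known-bad pattern.

Yes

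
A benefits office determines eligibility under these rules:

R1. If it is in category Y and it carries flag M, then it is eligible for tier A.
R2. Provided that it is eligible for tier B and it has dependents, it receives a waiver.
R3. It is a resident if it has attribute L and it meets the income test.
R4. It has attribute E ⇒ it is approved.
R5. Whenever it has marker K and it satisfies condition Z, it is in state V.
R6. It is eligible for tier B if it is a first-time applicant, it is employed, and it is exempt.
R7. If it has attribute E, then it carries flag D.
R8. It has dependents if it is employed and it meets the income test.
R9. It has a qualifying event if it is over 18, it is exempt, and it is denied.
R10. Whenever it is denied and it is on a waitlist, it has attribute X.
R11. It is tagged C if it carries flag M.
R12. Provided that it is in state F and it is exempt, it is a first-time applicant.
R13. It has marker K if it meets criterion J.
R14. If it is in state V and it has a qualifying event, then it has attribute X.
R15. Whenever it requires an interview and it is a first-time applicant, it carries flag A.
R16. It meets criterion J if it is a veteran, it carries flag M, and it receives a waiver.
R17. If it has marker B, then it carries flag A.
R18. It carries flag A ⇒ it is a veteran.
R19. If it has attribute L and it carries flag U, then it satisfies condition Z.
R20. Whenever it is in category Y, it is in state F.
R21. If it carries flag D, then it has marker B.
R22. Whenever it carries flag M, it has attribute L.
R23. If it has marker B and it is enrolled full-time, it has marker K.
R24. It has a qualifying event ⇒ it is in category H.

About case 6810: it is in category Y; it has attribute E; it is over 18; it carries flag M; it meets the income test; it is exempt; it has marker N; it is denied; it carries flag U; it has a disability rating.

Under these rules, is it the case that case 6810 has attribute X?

Forward chaining from the given facts derives: is eligible for tier A, is approved, carries flag D, has a qualifying event, is tagged C, is in state F, has marker B, has attribute L, is in category H, is a resident, is a first-time applicant, carries flag A, is a veteran, satisfies condition Z.
Rules concluding "it has attribute X": R10 needs "it is on a waitlist"; R14 needs "it is in state V" — none of these are established.

No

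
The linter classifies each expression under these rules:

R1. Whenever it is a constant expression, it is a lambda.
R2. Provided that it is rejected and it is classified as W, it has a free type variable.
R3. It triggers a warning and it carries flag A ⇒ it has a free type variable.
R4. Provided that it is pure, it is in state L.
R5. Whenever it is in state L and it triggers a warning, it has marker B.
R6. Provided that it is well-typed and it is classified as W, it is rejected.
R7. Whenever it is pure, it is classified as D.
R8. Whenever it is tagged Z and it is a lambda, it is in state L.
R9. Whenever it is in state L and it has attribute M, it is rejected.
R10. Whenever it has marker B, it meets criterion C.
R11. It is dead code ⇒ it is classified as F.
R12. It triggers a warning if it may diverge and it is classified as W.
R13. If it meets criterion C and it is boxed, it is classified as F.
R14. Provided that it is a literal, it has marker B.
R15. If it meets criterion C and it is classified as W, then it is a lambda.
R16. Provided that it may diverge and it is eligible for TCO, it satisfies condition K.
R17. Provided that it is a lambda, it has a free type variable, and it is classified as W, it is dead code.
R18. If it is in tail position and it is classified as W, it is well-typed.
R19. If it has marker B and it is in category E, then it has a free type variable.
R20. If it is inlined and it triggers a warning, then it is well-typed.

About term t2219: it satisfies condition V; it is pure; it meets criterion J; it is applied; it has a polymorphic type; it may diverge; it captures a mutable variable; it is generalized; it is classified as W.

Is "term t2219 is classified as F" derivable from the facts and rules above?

Forward chaining from the given facts derives: is in state L, is classified as D, triggers a warning, has marker B, meets criterion C, is a lambda.
Rules concluding "it is classified as F": R11 needs "it is dead code"; R13 needs "it is boxed" — none of these are established.

No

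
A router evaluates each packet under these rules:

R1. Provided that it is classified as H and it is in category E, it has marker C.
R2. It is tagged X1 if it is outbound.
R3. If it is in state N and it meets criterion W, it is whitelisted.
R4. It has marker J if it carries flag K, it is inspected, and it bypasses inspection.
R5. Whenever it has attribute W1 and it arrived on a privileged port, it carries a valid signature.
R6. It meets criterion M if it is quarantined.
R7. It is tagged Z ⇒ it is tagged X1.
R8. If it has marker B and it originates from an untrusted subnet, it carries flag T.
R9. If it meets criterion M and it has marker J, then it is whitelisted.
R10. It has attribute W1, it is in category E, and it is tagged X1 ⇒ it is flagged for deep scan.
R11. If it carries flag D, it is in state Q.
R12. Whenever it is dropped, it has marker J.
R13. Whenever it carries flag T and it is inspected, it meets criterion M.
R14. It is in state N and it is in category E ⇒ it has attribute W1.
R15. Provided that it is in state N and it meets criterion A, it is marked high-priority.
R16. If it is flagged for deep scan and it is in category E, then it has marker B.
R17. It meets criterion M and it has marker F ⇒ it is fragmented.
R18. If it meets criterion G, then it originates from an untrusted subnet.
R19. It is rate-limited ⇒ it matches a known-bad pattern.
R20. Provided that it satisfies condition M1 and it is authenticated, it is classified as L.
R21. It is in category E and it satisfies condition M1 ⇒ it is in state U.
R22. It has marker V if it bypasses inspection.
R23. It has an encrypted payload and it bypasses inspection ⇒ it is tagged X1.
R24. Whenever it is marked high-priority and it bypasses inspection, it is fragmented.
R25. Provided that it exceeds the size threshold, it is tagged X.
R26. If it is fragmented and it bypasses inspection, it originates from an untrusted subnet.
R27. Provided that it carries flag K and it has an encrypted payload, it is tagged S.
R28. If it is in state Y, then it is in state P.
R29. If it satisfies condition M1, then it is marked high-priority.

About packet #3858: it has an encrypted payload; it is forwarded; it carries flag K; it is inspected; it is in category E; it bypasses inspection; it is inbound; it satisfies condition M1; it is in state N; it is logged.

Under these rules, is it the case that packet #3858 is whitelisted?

By R4 (it carries flag K, it is inspected, it bypasses inspection): it has marker J.
By R14 (it is in state N, it is in category E): it has attribute W1.
By R23 (it has an encrypted payload, it bypasses inspection): it is tagged X1.
By R29 (it satisfies condition M1): it is marked high-priority.
By R10 (it has attribute W1, it is in category E, it is tagged X1): it is flagged for deep scan.
By R16 (it is flagged for deep scan, it is in category E): it has marker B.
By R24 (it is marked high-priority, it bypasses inspection): it is fragmented.
By R26 (it is fragmented, it bypasses inspection): it originates from an untrusted subnet.
By R8 (it has marker B, it originates from an untrusted subnet): it carries flag T.
By R13 (it carries flag T, it is inspected): it meets criterion M.
By R9 (it meets criterion M, it has marker J): it is whitelisted.

Yes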